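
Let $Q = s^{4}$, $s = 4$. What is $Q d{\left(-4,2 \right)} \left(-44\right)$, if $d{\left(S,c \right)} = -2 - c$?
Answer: $45056$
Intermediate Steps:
$Q = 256$ ($Q = 4^{4} = 256$)
$Q d{\left(-4,2 \right)} \left(-44\right) = 256 \left(-2 - 2\right) \left(-44\right) = 256 \left(-4\right) \left(-44\right) = \left(-1024\right) \left(-44\right) = 45056$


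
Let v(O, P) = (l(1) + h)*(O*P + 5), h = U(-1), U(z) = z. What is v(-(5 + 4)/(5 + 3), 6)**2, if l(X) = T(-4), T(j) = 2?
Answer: 49/16 ≈ 3.0625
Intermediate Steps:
h = -1
l(X) = 2
v(O, P) = 5 + O*P (v(O, P) = (2 - 1)*(O*P + 5) = 1*(5 + O*P) = 5 + O*P)
v(-(5 + 4)/(5 + 3), 6)**2 = (5 - (5 + 4)/(5 + 3)*6)**2 = (5 - 9/8*6)**2 = (5 - 27/4)**2 = (-7/4)**2 = 49/16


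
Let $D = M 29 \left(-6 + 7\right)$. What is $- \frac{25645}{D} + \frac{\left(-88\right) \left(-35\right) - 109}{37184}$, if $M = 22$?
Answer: $- \frac{475844091}{11861696} \approx -40.116$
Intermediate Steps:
$D = 638$ ($D = 22 \cdot 29 \left(-6 + 7\right) = 638 \cdot 1 = 638$)
$- \frac{25645}{D} + \frac{\left(-88\right) \left(-35\right) - 109}{37184} = - \frac{25645}{638} + \frac{\left(-88\right) \left(-35\right) - 109}{37184} = \left(-25645\right) \frac{1}{638} + \left(3080 - 109\right) \frac{1}{37184} = - \frac{25645}{638} + 2971 \cdot \frac{1}{37184} = - \frac{25645}{638} + \frac{2971}{37184} = - \frac{475844091}{11861696}$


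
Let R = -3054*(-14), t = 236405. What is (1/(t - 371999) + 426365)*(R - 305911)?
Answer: -15213657860817395/135594 ≈ -1.1220e+11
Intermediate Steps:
R = 42756
(1/(t - 371999) + 426365)*(R - 305911) = (1/(236405 - 371999) + 426365)*(42756 - 305911) = (1/(-135594) + 426365)*(-263155) = (-1/135594 + 426365)*(-263155) = (57812535809/135594)*(-263155) = -15213657860817395/135594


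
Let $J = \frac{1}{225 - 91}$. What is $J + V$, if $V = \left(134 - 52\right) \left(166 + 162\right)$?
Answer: $\frac{3604065}{134} \approx 26896.0$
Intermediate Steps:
$J = \frac{1}{134} \approx 0.0074627$
$V = 26896$ ($V = 82 \cdot 328 = 26896$)
$J + V = \frac{1}{134} + 26896 = \frac{3604065}{134}$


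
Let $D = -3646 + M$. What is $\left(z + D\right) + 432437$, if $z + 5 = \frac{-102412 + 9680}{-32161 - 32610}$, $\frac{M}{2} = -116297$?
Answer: $\frac{12707644764}{64771} \approx 1.9619 \cdot 10^{5}$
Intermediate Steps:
$M = -232594$ ($M = 2 \left(-116297\right) = -232594$)
$D = -236240$ ($D = -3646 - 232594 = -236240$)
$z = - \frac{231123}{64771}$ ($z = -5 + \frac{-102412 + 9680}{-32161 - 32610} = -5 - \frac{92732}{-64771} = -5 - - \frac{92732}{64771} = -5 + \frac{92732}{64771} = - \frac{231123}{64771} \approx -3.5683$)
$\left(z + D\right) + 432437 = \left(- \frac{231123}{64771} - 236240\right) + 432437 = - \frac{15301732163}{64771} + 432437 = \frac{12707644764}{64771}$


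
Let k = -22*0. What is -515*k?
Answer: 0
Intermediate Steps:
k = 0
-515*k = -515*0 = 0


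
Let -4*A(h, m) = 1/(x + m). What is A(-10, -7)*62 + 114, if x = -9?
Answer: 3679/32 ≈ 114.97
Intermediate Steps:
A(h, m) = -1/(4*(-9 + m))
A(-10, -7)*62 + 114 = -1/(-36 + 4*(-7))*62 + 114 = -1/(-36 - 28)*62 + 114 = -1/(-64)*62 + 114 = -1*(-1/64)*62 + 114 = (1/64)*62 + 114 = 31/32 + 114 = 3679/32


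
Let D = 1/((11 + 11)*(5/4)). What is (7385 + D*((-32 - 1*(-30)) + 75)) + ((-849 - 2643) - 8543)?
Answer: -255604/55 ≈ -4647.3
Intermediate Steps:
D = 2/55 (D = 1/(22*(5*(¼))) = 1/(22*(5/4)) = 1/(55/2) = 2/55 ≈ 0.036364)
(7385 + D*((-32 - 1*(-30)) + 75)) + ((-849 - 2643) - 8543) = (7385 + 2*((-32 - 1*(-30)) + 75)/55) + ((-849 - 2643) - 8543) = (7385 + 2*((-32 + 30) + 75)/55) + (-3492 - 8543) = (7385 + 2*(-2 + 75)/55) - 12035 = (7385 + (2/55)*73) - 12035 = (7385 + 146/55) - 12035 = 406321/55 - 12035 = -255604/55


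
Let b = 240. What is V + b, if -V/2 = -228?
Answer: 696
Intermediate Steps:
V = 456 (V = -2*(-228) = 456)
V + b = 456 + 240 = 696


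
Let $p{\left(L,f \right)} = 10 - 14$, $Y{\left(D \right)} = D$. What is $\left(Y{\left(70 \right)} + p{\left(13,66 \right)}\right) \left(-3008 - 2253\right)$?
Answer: $-347226$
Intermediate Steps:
$p{\left(L,f \right)} = -4$ ($p{\left(L,f \right)} = 10 - 14 = -4$)
$\left(Y{\left(70 \right)} + p{\left(13,66 \right)}\right) \left(-3008 - 2253\right) = \left(70 - 4\right) \left(-3008 - 2253\right) = 66 \left(-5261\right) = -347226$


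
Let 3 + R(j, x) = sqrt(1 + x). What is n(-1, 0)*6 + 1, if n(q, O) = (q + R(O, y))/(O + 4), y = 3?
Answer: -2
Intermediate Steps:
R(j, x) = -3 + sqrt(1 + x)
n(q, O) = (-1 + q)/(4 + O) (n(q, O) = (q + (-3 + sqrt(1 + 3)))/(O + 4) = (q + (-3 + sqrt(4)))/(4 + O) = (q + (-3 + 2))/(4 + O) = (q - 1)/(4 + O) = (-1 + q)/(4 + O))
n(-1, 0)*6 + 1 = ((-1 - 1)/(4 + 0))*6 + 1 = (-2/4)*6 + 1 = ((1/4)*(-2))*6 + 1 = -1/2*6 + 1 = -3 + 1 = -2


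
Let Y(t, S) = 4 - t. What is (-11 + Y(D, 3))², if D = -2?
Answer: 25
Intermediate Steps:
(-11 + Y(D, 3))² = (-11 + (4 - 1*(-2)))² = (-11 + (4 + 2))² = (-11 + 6)² = (-5)² = 25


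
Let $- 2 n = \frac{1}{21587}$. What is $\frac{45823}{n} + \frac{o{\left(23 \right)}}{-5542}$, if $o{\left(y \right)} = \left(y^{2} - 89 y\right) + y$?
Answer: $- \frac{10964083321989}{5542} \approx -1.9784 \cdot 10^{9}$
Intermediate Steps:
$o{\left(y \right)} = y^{2} - 88 y$
$n = - \frac{1}{43174}$ ($n = - \frac{1}{2 \cdot 21587} = \left(- \frac{1}{2}\right) \frac{1}{21587} = - \frac{1}{43174} \approx -2.3162 \cdot 10^{-5}$)
$\frac{45823}{n} + \frac{o{\left(23 \right)}}{-5542} = \frac{45823}{- \frac{1}{43174}} + \frac{23 \left(-88 + 23\right)}{-5542} = 45823 \left(-43174\right) + 23 \left(-65\right) \left(- \frac{1}{5542}\right) = -1978362202 - - \frac{1495}{5542} = -1978362202 + \frac{1495}{5542} = - \frac{10964083321989}{5542}$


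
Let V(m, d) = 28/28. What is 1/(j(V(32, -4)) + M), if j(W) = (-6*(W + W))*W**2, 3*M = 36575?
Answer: 3/36539 ≈ 8.2104e-5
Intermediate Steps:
V(m, d) = 1 (V(m, d) = 28*(1/28) = 1)
M = 36575/3 (M = (1/3)*36575 = 36575/3 ≈ 12192.)
j(W) = -12*W**3 (j(W) = (-12*W)*W**2 = -12*W**3)
1/(j(V(32, -4)) + M) = 1/(-12*1**3 + 36575/3) = 1/(-12*1 + 36575/3) = 1/(-12 + 36575/3) = 1/(36539/3) = 3/36539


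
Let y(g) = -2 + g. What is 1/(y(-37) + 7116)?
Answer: 1/7077 ≈ 0.00014130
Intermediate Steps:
1/(y(-37) + 7116) = 1/((-2 - 37) + 7116) = 1/(-39 + 7116) = 1/7077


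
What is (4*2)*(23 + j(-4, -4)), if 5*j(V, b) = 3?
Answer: 944/5 ≈ 188.80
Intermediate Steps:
j(V, b) = ⅗ (j(V, b) = (⅕)*3 = ⅗)
(4*2)*(23 + j(-4, -4)) = (4*2)*(23 + ⅗) = 8*(118/5) = 944/5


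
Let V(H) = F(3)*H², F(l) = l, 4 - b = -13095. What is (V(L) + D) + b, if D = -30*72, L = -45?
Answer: 17014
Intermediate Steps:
b = 13099 (b = 4 - 1*(-13095) = 4 + 13095 = 13099)
V(H) = 3*H²
D = -2160
(V(L) + D) + b = (3*(-45)² - 2160) + 13099 = (3*2025 - 2160) + 13099 = (6075 - 2160) + 13099 = 3915 + 13099 = 17014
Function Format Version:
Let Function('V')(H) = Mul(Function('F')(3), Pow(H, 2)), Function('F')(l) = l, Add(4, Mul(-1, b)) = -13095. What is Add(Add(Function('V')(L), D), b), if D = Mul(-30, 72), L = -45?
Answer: 17014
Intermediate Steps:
b = 13099 (b = Add(4, Mul(-1, -13095)) = Add(4, 13095) = 13099)
Function('V')(H) = Mul(3, Pow(H, 2))
D = -2160
Add(Add(Function('V')(L), D), b) = Add(Add(Mul(3, Pow(-45, 2)), -2160), 13099) = Add(Add(Mul(3, 2025), -2160), 13099) = Add(Add(6075, -2160), 13099) = Add(3915, 13099) = 17014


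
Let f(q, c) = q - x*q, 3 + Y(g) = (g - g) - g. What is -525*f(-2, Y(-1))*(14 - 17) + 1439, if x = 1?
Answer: 1439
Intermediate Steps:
Y(g) = -3 - g (Y(g) = -3 + ((g - g) - g) = -3 + (0 - g) = -3 - g)
f(q, c) = 0 (f(q, c) = q - q = 0)
-525*f(-2, Y(-1))*(14 - 17) + 1439 = -0*(14 - 17) + 1439 = -0*(-3) + 1439 = -525*0 + 1439 = 0 + 1439 = 1439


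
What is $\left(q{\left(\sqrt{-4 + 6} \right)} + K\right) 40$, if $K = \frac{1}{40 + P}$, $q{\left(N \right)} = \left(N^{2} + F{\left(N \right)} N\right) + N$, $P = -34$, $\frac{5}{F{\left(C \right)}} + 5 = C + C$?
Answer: $\frac{2020}{51} - \frac{320 \sqrt{2}}{17} \approx 12.987$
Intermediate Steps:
$F{\left(C \right)} = \frac{5}{-5 + 2 C}$ ($F{\left(C \right)} = \frac{5}{-5 + \left(C + C\right)} = \frac{5}{-5 + 2 C}$)
$q{\left(N \right)} = N + N^{2} + \frac{5 N}{-5 + 2 N}$ ($q{\left(N \right)} = \left(N^{2} + \frac{5}{-5 + 2 N} N\right) + N = \left(N^{2} + \frac{5 N}{-5 + 2 N}\right) + N = N + N^{2} + \frac{5 N}{-5 + 2 N}$)
$K = \frac{1}{6}$ ($K = \frac{1}{40 - 34} = \frac{1}{6} \approx 0.16667$)
$\left(q{\left(\sqrt{-4 + 6} \right)} + K\right) 40 = \left(\frac{\left(\sqrt{-4 + 6}\right)^{2} \left(-3 + 2 \sqrt{-4 + 6}\right)}{-5 + 2 \sqrt{-4 + 6}} + \frac{1}{6}\right) 40 = \left(\frac{\left(\sqrt{2}\right)^{2} \left(-3 + 2 \sqrt{2}\right)}{-5 + 2 \sqrt{2}} + \frac{1}{6}\right) 40 = \left(\frac{2 \left(-3 + 2 \sqrt{2}\right)}{-5 + 2 \sqrt{2}} + \frac{1}{6}\right) 40 = \left(\frac{1}{6} + \frac{2 \left(-3 + 2 \sqrt{2}\right)}{-5 + 2 \sqrt{2}}\right) 40 = \frac{20}{3} + \frac{80 \left(-3 + 2 \sqrt{2}\right)}{-5 + 2 \sqrt{2}}$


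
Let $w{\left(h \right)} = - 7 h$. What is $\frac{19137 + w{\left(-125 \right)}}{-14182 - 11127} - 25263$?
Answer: $- \frac{639401279}{25309} \approx -25264.0$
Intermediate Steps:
$\frac{19137 + w{\left(-125 \right)}}{-14182 - 11127} - 25263 = \frac{19137 - -875}{-14182 - 11127} - 25263 = \frac{19137 + 875}{-25309} - 25263 = 20012 \left(- \frac{1}{25309}\right) - 25263 = - \frac{20012}{25309} - 25263 = - \frac{639401279}{25309}$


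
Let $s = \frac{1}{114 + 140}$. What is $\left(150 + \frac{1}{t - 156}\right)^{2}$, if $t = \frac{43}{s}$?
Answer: $\frac{2607905239801}{115906756} \approx 22500.0$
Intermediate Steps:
$s = \frac{1}{254} \approx 0.003937$
$t = 10922$ ($t = 43 \frac{1}{\frac{1}{254}} = 43 \cdot 254 = 10922$)
$\left(150 + \frac{1}{t - 156}\right)^{2} = \left(150 + \frac{1}{10922 - 156}\right)^{2} = \left(150 + \frac{1}{10766}\right)^{2} = \left(\frac{1614901}{10766}\right)^{2} = \frac{2607905239801}{115906756}$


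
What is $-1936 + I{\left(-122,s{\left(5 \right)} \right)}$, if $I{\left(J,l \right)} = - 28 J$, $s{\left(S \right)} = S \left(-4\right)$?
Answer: $1480$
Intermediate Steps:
$s{\left(S \right)} = - 4 S$
$-1936 + I{\left(-122,s{\left(5 \right)} \right)} = -1936 - -3416 = -1936 + 3416 = 1480$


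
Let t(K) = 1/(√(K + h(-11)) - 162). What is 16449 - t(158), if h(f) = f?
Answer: 143089905/8699 + 7*√3/26097 ≈ 16449.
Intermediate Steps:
t(K) = 1/(-162 + √(-11 + K)) (t(K) = 1/(√(K - 11) - 162) = 1/(√(-11 + K) - 162) = 1/(-162 + √(-11 + K)))
16449 - t(158) = 16449 - 1/(-162 + √(-11 + 158)) = 16449 - 1/(-162 + √147) = 16449 - 1/(-162 + 7*√3)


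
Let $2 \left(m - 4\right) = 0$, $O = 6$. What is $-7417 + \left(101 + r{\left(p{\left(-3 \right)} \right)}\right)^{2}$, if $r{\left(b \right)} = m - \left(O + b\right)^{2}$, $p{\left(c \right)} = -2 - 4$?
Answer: $3608$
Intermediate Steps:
$m = 4$ ($m = 4 + \frac{1}{2} \cdot 0 = 4 + 0 = 4$)
$p{\left(c \right)} = -6$ ($p{\left(c \right)} = -2 - 4 = -6$)
$r{\left(b \right)} = 4 - \left(6 + b\right)^{2}$
$-7417 + \left(101 + r{\left(p{\left(-3 \right)} \right)}\right)^{2} = -7417 + \left(101 + \left(4 - \left(6 - 6\right)^{2}\right)\right)^{2} = -7417 + \left(101 + \left(4 - 0^{2}\right)\right)^{2} = -7417 + \left(101 + \left(4 - 0\right)\right)^{2} = -7417 + \left(101 + \left(4 + 0\right)\right)^{2} = -7417 + \left(101 + 4\right)^{2} = -7417 + 105^{2} = -7417 + 11025 = 3608$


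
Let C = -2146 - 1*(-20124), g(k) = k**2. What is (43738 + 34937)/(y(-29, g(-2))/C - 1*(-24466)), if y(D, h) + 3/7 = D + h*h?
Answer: 4950467025/1539474071 ≈ 3.2157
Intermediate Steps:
y(D, h) = -3/7 + D + h**2 (y(D, h) = -3/7 + (D + h*h) = -3/7 + (D + h**2) = -3/7 + D + h**2)
C = 17978 (C = -2146 + 20124 = 17978)
(43738 + 34937)/(y(-29, g(-2))/C - 1*(-24466)) = (43738 + 34937)/((-3/7 - 29 + ((-2)**2)**2)/17978 - 1*(-24466)) = 78675/((-3/7 - 29 + 4**2)*(1/17978) + 24466) = 78675/((-3/7 - 29 + 16)*(1/17978) + 24466) = 78675/(-94/7*1/17978 + 24466) = 78675/(-47/62923 + 24466) = 78675/(1539474071/62923) = 78675*(62923/1539474071) = 4950467025/1539474071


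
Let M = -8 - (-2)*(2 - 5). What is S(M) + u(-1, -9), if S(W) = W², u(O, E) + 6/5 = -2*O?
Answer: 984/5 ≈ 196.80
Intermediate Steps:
u(O, E) = -6/5 - 2*O
M = -14 (M = -8 - (-2)*(-3) = -8 - 1*6 = -8 - 6 = -14)
S(M) + u(-1, -9) = (-14)² + (-6/5 - 2*(-1)) = 196 + (-6/5 + 2) = 196 + ⅘ = 984/5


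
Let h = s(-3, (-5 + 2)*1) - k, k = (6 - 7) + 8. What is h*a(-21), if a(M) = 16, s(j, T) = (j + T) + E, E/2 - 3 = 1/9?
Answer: -976/9 ≈ -108.44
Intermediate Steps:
E = 56/9 (E = 6 + 2*(1/9) = 6 + 2*(1*(⅑)) = 6 + 2*(⅑) = 6 + 2/9 = 56/9 ≈ 6.2222)
s(j, T) = 56/9 + T + j (s(j, T) = (j + T) + 56/9 = (T + j) + 56/9 = 56/9 + T + j)
k = 7 (k = -1 + 8 = 7)
h = -61/9 (h = (56/9 + (-5 + 2)*1 - 3) - 1*7 = (56/9 - 3*1 - 3) - 7 = (56/9 - 3 - 3) - 7 = 2/9 - 7 = -61/9 ≈ -6.7778)
h*a(-21) = -61/9*16 = -976/9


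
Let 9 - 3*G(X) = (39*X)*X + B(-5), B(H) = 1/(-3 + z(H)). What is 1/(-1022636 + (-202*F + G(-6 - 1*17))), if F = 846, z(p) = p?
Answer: -24/28809647 ≈ -8.3305e-7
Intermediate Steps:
B(H) = 1/(-3 + H)
G(X) = 73/24 - 13*X² (G(X) = 3 - ((39*X)*X + 1/(-3 - 5))/3 = 3 - (39*X² + 1/(-8))/3 = 3 - (39*X² - ⅛)/3 = 3 - (-⅛ + 39*X²)/3 = 3 + (1/24 - 13*X²) = 73/24 - 13*X²)
1/(-1022636 + (-202*F + G(-6 - 1*17))) = 1/(-1022636 + (-202*846 + (73/24 - 13*(-6 - 1*17)²))) = 1/(-1022636 + (-170892 + (73/24 - 13*(-6 - 17)²))) = 1/(-1022636 + (-170892 + (73/24 - 13*(-23)²))) = 1/(-1022636 + (-170892 + (73/24 - 13*529))) = 1/(-1022636 + (-170892 + (73/24 - 6877))) = 1/(-1022636 + (-170892 - 164975/24)) = 1/(-1022636 - 4266383/24) = 1/(-28809647/24) = -24/28809647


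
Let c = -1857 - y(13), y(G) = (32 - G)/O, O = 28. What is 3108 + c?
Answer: 35009/28 ≈ 1250.3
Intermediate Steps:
y(G) = 8/7 - G/28 (y(G) = (32 - G)/28 = (32 - G)*(1/28) = 8/7 - G/28)
c = -52015/28 (c = -1857 - (8/7 - 1/28*13) = -1857 - (8/7 - 13/28) = -1857 - 1*19/28 = -1857 - 19/28 = -52015/28 ≈ -1857.7)
3108 + c = 3108 - 52015/28 = 35009/28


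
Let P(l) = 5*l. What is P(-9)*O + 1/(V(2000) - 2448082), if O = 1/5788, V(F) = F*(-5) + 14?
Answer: -6913678/889206099 ≈ -0.0077751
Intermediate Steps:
V(F) = 14 - 5*F (V(F) = -5*F + 14 = 14 - 5*F)
O = 1/5788 ≈ 0.00017277
P(-9)*O + 1/(V(2000) - 2448082) = (5*(-9))*(1/5788) + 1/((14 - 5*2000) - 2448082) = -45*1/5788 + 1/((14 - 10000) - 2448082) = -45/5788 + 1/(-9986 - 2448082) = -45/5788 + 1/(-2458068) = -45/5788 - 1/2458068 = -6913678/889206099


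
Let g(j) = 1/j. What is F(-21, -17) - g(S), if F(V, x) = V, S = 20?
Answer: -421/20 ≈ -21.050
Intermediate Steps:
F(-21, -17) - g(S) = -21 - 1/20 = -421/20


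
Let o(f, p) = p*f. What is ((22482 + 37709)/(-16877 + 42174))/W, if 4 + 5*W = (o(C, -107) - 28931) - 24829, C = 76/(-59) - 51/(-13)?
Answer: -46166497/209728497159 ≈ -0.00022013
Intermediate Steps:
C = 2021/767 (C = 76*(-1/59) - 51*(-1/13) = -76/59 + 51/13 = 2021/767 ≈ 2.6349)
o(f, p) = f*p
W = -8290647/767 (W = -⅘ + (((2021/767)*(-107) - 28931) - 24829)/5 = -⅘ + ((-216247/767 - 28931) - 24829)/5 = -⅘ + (-22406324/767 - 24829)/5 = -⅘ + (⅕)*(-41450167/767) = -⅘ - 41450167/3835 = -8290647/767 ≈ -10809.)
((22482 + 37709)/(-16877 + 42174))/W = ((22482 + 37709)/(-16877 + 42174))/(-8290647/767) = (60191/25297)*(-767/8290647) = -46166497/209728497159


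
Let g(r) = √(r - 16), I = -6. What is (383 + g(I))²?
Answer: (383 + I*√22)² ≈ 1.4667e+5 + 3593.0*I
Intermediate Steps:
g(r) = √(-16 + r)
(383 + g(I))² = (383 + √(-16 - 6))² = (383 + √(-22))² = (383 + I*√22)²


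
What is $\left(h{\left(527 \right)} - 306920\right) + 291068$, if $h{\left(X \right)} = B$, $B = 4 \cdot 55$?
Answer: $-15632$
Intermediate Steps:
$B = 220$
$h{\left(X \right)} = 220$
$\left(h{\left(527 \right)} - 306920\right) + 291068 = \left(220 - 306920\right) + 291068 = -306700 + 291068 = -15632$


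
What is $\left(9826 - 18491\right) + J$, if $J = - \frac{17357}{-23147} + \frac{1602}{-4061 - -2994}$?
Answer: $- \frac{214025423160}{24697849} \approx -8665.8$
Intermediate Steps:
$J = - \frac{18561575}{24697849}$ ($J = \left(-17357\right) \left(- \frac{1}{23147}\right) + \frac{1602}{-4061 + 2994} = \frac{17357}{23147} + \frac{1602}{-1067} = \frac{17357}{23147} + 1602 \left(- \frac{1}{1067}\right) = \frac{17357}{23147} - \frac{1602}{1067} = - \frac{18561575}{24697849} \approx -0.75155$)
$\left(9826 - 18491\right) + J = \left(9826 - 18491\right) - \frac{18561575}{24697849} = -8665 - \frac{18561575}{24697849} = - \frac{214025423160}{24697849}$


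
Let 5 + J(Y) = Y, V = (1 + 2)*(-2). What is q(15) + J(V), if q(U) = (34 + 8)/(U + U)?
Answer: -48/5 ≈ -9.6000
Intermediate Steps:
V = -6 (V = 3*(-2) = -6)
J(Y) = -5 + Y
q(U) = 21/U (q(U) = 42/((2*U)) = 42*(1/(2*U)) = 21/U)
q(15) + J(V) = 21/15 + (-5 - 6) = 21*(1/15) - 11 = 7/5 - 11 = -48/5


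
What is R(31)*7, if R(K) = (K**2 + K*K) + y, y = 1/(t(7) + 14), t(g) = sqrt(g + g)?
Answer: 174909/13 - sqrt(14)/26 ≈ 13454.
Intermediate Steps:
t(g) = sqrt(2)*sqrt(g) (t(g) = sqrt(2*g) = sqrt(2)*sqrt(g))
y = 1/(14 + sqrt(14)) (y = 1/(sqrt(2)*sqrt(7) + 14) = 1/(sqrt(14) + 14) = 1/(14 + sqrt(14)) ≈ 0.056365)
R(K) = 1/13 + 2*K**2 - sqrt(14)/182 (R(K) = (K**2 + K*K) + (1/13 - sqrt(14)/182) = (K**2 + K**2) + (1/13 - sqrt(14)/182) = 2*K**2 + (1/13 - sqrt(14)/182) = 1/13 + 2*K**2 - sqrt(14)/182)
R(31)*7 = (1/13 + 2*31**2 - sqrt(14)/182)*7 = (1/13 + 2*961 - sqrt(14)/182)*7 = (1/13 + 1922 - sqrt(14)/182)*7 = (24987/13 - sqrt(14)/182)*7 = 174909/13 - sqrt(14)/26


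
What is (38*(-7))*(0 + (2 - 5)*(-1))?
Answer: -798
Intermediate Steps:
(38*(-7))*(0 + (2 - 5)*(-1)) = -266*(0 - 3*(-1)) = -266*(0 + 3) = -266*3 = -798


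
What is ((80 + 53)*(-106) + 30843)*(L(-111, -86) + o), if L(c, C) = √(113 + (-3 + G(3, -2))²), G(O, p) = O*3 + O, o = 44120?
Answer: 738789400 + 16745*√194 ≈ 7.3902e+8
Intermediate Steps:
G(O, p) = 4*O (G(O, p) = 3*O + O = 4*O)
L(c, C) = √194 (L(c, C) = √(113 + (-3 + 4*3)²) = √(113 + (-3 + 12)²) = √(113 + 9²) = √(113 + 81) = √194)
((80 + 53)*(-106) + 30843)*(L(-111, -86) + o) = ((80 + 53)*(-106) + 30843)*(√194 + 44120) = (133*(-106) + 30843)*(44120 + √194) = (-14098 + 30843)*(44120 + √194) = 16745*(44120 + √194) = 738789400 + 16745*√194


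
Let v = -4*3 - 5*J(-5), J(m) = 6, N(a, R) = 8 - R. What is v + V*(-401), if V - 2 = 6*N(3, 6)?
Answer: -5656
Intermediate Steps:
V = 14 (V = 2 + 6*(8 - 1*6) = 2 + 6*(8 - 6) = 2 + 6*2 = 2 + 12 = 14)
v = -42 (v = -4*3 - 5*6 = -12 - 30 = -42)
v + V*(-401) = -42 + 14*(-401) = -42 - 5614 = -5656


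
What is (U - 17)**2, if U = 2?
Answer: 225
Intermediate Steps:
(U - 17)**2 = (2 - 17)**2 = (-15)**2 = 225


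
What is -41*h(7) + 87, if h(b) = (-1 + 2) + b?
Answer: -241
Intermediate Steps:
h(b) = 1 + b
-41*h(7) + 87 = -41*(1 + 7) + 87 = -41*8 + 87 = -328 + 87 = -241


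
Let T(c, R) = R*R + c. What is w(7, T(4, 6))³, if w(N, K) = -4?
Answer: -64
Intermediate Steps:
T(c, R) = c + R² (T(c, R) = R² + c = c + R²)
w(7, T(4, 6))³ = (-4)³ = -64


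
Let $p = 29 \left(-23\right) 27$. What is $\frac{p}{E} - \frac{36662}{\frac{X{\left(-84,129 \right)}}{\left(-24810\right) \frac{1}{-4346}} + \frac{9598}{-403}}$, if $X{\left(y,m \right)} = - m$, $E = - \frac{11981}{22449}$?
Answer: $\frac{32000766255095437}{926654234707} \approx 34534.0$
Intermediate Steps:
$E = - \frac{11981}{22449}$ ($E = \left(-11981\right) \frac{1}{22449} = - \frac{11981}{22449} \approx -0.5337$)
$p = -18009$ ($p = \left(-667\right) 27 = -18009$)
$\frac{p}{E} - \frac{36662}{\frac{X{\left(-84,129 \right)}}{\left(-24810\right) \frac{1}{-4346}} + \frac{9598}{-403}} = - \frac{18009}{- \frac{11981}{22449}} - \frac{36662}{\frac{\left(-1\right) 129}{\left(-24810\right) \frac{1}{-4346}} + \frac{9598}{-403}} = \left(-18009\right) \left(- \frac{22449}{11981}\right) - \frac{36662}{- \frac{129}{\left(-24810\right) \left(- \frac{1}{4346}\right)} + 9598 \left(- \frac{1}{403}\right)} = \frac{404284041}{11981} - \frac{36662}{- \frac{129}{\frac{12405}{2173}} - \frac{9598}{403}} = \frac{404284041}{11981} - \frac{36662}{\left(-129\right) \frac{2173}{12405} - \frac{9598}{403}} = \frac{404284041}{11981} - \frac{36662}{- \frac{93439}{4135} - \frac{9598}{403}} = \frac{404284041}{11981} - \frac{36662}{- \frac{77343647}{1666405}} = \frac{404284041}{11981} - - \frac{61093740110}{77343647} = \frac{404284041}{11981} + \frac{61093740110}{77343647} = \frac{32000766255095437}{926654234707}$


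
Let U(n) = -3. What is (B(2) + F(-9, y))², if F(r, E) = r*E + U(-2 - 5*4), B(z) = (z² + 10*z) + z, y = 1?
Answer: 196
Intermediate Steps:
B(z) = z² + 11*z
F(r, E) = -3 + E*r (F(r, E) = r*E - 3 = E*r - 3 = -3 + E*r)
(B(2) + F(-9, y))² = (2*(11 + 2) + (-3 + 1*(-9)))² = (2*13 + (-3 - 9))² = (26 - 12)² = 14² = 196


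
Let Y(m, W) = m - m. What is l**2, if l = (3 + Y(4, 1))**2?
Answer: 81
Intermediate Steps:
Y(m, W) = 0
l = 9 (l = (3 + 0)**2 = 3**2 = 9)
l**2 = 9**2 = 81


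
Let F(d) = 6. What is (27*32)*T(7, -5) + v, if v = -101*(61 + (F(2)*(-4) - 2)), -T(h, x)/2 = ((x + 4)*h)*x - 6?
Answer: -53647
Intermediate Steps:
T(h, x) = 12 - 2*h*x*(4 + x) (T(h, x) = -2*(((x + 4)*h)*x - 6) = -2*(((4 + x)*h)*x - 6) = -2*((h*(4 + x))*x - 6) = -2*(h*x*(4 + x) - 6) = -2*(-6 + h*x*(4 + x)) = 12 - 2*h*x*(4 + x))
v = -3535 (v = -101*(61 + (6*(-4) - 2)) = -101*(61 + (-24 - 2)) = -101*(61 - 26) = -101*35 = -3535)
(27*32)*T(7, -5) + v = (27*32)*(12 - 8*7*(-5) - 2*7*(-5)**2) - 3535 = 864*(12 + 280 - 2*7*25) - 3535 = 864*(12 + 280 - 350) - 3535 = 864*(-58) - 3535 = -50112 - 3535 = -53647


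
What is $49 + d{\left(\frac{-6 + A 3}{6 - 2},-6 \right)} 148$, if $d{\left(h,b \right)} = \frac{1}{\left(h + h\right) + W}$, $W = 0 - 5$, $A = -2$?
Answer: $\frac{391}{11} \approx 35.545$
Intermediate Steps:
$W = -5$ ($W = 0 - 5 = -5$)
$d{\left(h,b \right)} = \frac{1}{-5 + 2 h}$ ($d{\left(h,b \right)} = \frac{1}{\left(h + h\right) - 5} = \frac{1}{2 h - 5} = \frac{1}{-5 + 2 h}$)
$49 + d{\left(\frac{-6 + A 3}{6 - 2},-6 \right)} 148 = 49 + \frac{1}{-5 + 2 \frac{-6 - 6}{6 - 2}} \cdot 148 = 49 + \frac{1}{-5 + 2 \frac{-6 - 6}{4}} \cdot 148 = 49 + \frac{1}{-5 + 2 \left(\left(-12\right) \frac{1}{4}\right)} 148 = 49 + \frac{1}{-5 + 2 \left(-3\right)} 148 = 49 + \frac{1}{-5 - 6} \cdot 148 = 49 + \frac{1}{-11} \cdot 148 = 49 - \frac{148}{11} = \frac{391}{11}$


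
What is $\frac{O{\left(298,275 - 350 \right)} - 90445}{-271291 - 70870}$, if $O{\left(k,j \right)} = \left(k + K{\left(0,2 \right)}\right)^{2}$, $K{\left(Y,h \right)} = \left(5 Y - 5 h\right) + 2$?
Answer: $\frac{6345}{342161} \approx 0.018544$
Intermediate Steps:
$K{\left(Y,h \right)} = 2 - 5 h + 5 Y$ ($K{\left(Y,h \right)} = \left(- 5 h + 5 Y\right) + 2 = 2 - 5 h + 5 Y$)
$O{\left(k,j \right)} = \left(-8 + k\right)^{2}$ ($O{\left(k,j \right)} = \left(k + \left(2 - 10 + 5 \cdot 0\right)\right)^{2} = \left(k + \left(2 - 10 + 0\right)\right)^{2} = \left(k - 8\right)^{2} = \left(-8 + k\right)^{2}$)
$\frac{O{\left(298,275 - 350 \right)} - 90445}{-271291 - 70870} = \frac{\left(-8 + 298\right)^{2} - 90445}{-271291 - 70870} = \frac{290^{2} - 90445}{-342161} = \left(84100 - 90445\right) \left(- \frac{1}{342161}\right) = \left(-6345\right) \left(- \frac{1}{342161}\right) = \frac{6345}{342161}$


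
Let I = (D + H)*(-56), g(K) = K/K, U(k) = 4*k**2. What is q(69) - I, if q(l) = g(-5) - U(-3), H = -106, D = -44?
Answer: -8435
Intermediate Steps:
g(K) = 1
I = 8400 (I = (-44 - 106)*(-56) = -150*(-56) = 8400)
q(l) = -35 (q(l) = 1 - 4*(-3)**2 = 1 - 4*9 = 1 - 1*36 = 1 - 36 = -35)
q(69) - I = -35 - 1*8400 = -35 - 8400 = -8435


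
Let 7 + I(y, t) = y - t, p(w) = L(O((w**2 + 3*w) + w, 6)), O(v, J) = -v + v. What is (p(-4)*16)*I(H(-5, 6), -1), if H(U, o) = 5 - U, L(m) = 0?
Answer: 0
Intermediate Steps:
O(v, J) = 0
p(w) = 0
I(y, t) = -7 + y - t (I(y, t) = -7 + (y - t) = -7 + y - t)
(p(-4)*16)*I(H(-5, 6), -1) = (0*16)*(-7 + (5 - 1*(-5)) - 1*(-1)) = 0*(-7 + (5 + 5) + 1) = 0*(-7 + 10 + 1) = 0*4 = 0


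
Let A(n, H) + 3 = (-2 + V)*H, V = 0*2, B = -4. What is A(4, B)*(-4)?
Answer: -20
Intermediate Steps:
V = 0
A(n, H) = -3 - 2*H (A(n, H) = -3 + (-2 + 0)*H = -3 - 2*H)
A(4, B)*(-4) = (-3 - 2*(-4))*(-4) = (-3 + 8)*(-4) = 5*(-4) = -20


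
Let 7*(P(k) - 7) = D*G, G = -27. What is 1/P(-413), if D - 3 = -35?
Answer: 7/913 ≈ 0.0076670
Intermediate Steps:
D = -32 (D = 3 - 35 = -32)
P(k) = 913/7 (P(k) = 7 + (-32*(-27))/7 = 7 + (⅐)*864 = 7 + 864/7 = 913/7)
1/P(-413) = 1/(913/7) = 7/913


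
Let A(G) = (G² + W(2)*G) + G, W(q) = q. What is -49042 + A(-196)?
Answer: -11214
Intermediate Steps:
A(G) = G² + 3*G (A(G) = (G² + 2*G) + G = G² + 3*G)
-49042 + A(-196) = -49042 - 196*(3 - 196) = -49042 - 196*(-193) = -49042 + 37828 = -11214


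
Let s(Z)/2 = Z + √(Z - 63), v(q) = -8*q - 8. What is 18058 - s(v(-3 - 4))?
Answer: 17962 - 2*I*√15 ≈ 17962.0 - 7.746*I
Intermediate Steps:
v(q) = -8 - 8*q
s(Z) = 2*Z + 2*√(-63 + Z) (s(Z) = 2*(Z + √(Z - 63)) = 2*(Z + √(-63 + Z)) = 2*Z + 2*√(-63 + Z))
18058 - s(v(-3 - 4)) = 18058 - (2*(-8 - 8*(-3 - 4)) + 2*√(-63 + (-8 - 8*(-3 - 4)))) = 18058 - (2*(-8 - 8*(-7)) + 2*√(-63 + (-8 - 8*(-7)))) = 18058 - (2*(-8 + 56) + 2*√(-63 + (-8 + 56))) = 18058 - (2*48 + 2*√(-63 + 48)) = 18058 - (96 + 2*√(-15)) = 18058 - (96 + 2*(I*√15)) = 18058 - (96 + 2*I*√15) = 18058 + (-96 - 2*I*√15) = 17962 - 2*I*√15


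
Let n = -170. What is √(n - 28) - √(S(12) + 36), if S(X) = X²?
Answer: -6*√5 + 3*I*√22 ≈ -13.416 + 14.071*I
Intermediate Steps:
√(n - 28) - √(S(12) + 36) = √(-170 - 28) - √(12² + 36) = √(-198) - √(144 + 36) = 3*I*√22 - √180 = 3*I*√22 - 6*√5 = -6*√5 + 3*I*√22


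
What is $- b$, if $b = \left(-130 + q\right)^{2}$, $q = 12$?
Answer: $-13924$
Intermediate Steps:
$b = 13924$ ($b = \left(-130 + 12\right)^{2} = \left(-118\right)^{2} = 13924$)
$- b = \left(-1\right) 13924 = -13924$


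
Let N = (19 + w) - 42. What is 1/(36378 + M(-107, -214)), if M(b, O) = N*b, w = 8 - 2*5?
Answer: 1/39053 ≈ 2.5606e-5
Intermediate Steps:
w = -2 (w = 8 - 10 = -2)
N = -25 (N = (19 - 2) - 42 = 17 - 42 = -25)
M(b, O) = -25*b
1/(36378 + M(-107, -214)) = 1/(36378 - 25*(-107)) = 1/(36378 + 2675) = 1/39053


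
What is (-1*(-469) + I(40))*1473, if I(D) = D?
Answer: 749757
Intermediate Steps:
(-1*(-469) + I(40))*1473 = (-1*(-469) + 40)*1473 = (469 + 40)*1473 = 509*1473 = 749757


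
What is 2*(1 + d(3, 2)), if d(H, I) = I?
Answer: 6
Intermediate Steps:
2*(1 + d(3, 2)) = 2*(1 + 2) = 2*3 = 6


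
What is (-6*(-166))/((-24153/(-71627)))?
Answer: 286508/97 ≈ 2953.7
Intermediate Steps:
(-6*(-166))/((-24153/(-71627))) = 996/((-24153*(-1/71627))) = 996/(24153/71627) = 996*(71627/24153) = 286508/97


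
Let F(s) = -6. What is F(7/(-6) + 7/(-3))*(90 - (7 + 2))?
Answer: -486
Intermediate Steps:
F(7/(-6) + 7/(-3))*(90 - (7 + 2)) = -6*(90 - (7 + 2)) = -6*(90 - 1*9) = -6*(90 - 9) = -6*81 = -486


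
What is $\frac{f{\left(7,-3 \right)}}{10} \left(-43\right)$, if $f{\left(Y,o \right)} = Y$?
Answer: $- \frac{301}{10} \approx -30.1$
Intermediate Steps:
$\frac{f{\left(7,-3 \right)}}{10} \left(-43\right) = \frac{7}{10} \left(-43\right) = - \frac{301}{10}$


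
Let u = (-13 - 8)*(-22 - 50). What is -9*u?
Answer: -13608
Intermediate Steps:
u = 1512 (u = -21*(-72) = 1512)
-9*u = -9*1512 = -13608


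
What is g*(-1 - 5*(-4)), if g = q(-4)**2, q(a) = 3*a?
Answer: 2736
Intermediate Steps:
g = 144 (g = (3*(-4))**2 = (-12)**2 = 144)
g*(-1 - 5*(-4)) = 144*(-1 - 5*(-4)) = 144*(-1 + 20) = 144*19 = 2736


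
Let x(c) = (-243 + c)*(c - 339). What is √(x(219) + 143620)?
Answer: 10*√1465 ≈ 382.75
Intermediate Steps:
x(c) = (-339 + c)*(-243 + c) (x(c) = (-243 + c)*(-339 + c) = (-339 + c)*(-243 + c))
√(x(219) + 143620) = √((82377 + 219² - 582*219) + 143620) = √((82377 + 47961 - 127458) + 143620) = √(2880 + 143620) = √146500 = 10*√1465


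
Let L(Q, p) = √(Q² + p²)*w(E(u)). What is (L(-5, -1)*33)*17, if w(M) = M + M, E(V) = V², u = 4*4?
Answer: 287232*√26 ≈ 1.4646e+6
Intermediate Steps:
u = 16
w(M) = 2*M
L(Q, p) = 512*√(Q² + p²) (L(Q, p) = √(Q² + p²)*(2*16²) = √(Q² + p²)*(2*256) = √(Q² + p²)*512 = 512*√(Q² + p²))
(L(-5, -1)*33)*17 = ((512*√((-5)² + (-1)²))*33)*17 = ((512*√(25 + 1))*33)*17 = ((512*√26)*33)*17 = (16896*√26)*17 = 287232*√26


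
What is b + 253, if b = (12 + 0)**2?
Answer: 397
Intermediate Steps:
b = 144 (b = 12**2 = 144)
b + 253 = 144 + 253 = 397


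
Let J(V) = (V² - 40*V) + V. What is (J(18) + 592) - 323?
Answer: -109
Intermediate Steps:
J(V) = V² - 39*V
(J(18) + 592) - 323 = (18*(-39 + 18) + 592) - 323 = (18*(-21) + 592) - 323 = (-378 + 592) - 323 = 214 - 323 = -109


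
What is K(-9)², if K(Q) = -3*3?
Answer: 81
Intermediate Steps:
K(Q) = -9
K(-9)² = (-9)² = 81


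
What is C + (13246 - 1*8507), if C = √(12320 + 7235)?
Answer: 4739 + √19555 ≈ 4878.8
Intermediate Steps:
C = √19555 ≈ 139.84
C + (13246 - 1*8507) = √19555 + (13246 - 1*8507) = √19555 + (13246 - 8507) = √19555 + 4739 = 4739 + √19555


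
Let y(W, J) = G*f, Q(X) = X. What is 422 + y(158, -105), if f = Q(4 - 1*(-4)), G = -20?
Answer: 262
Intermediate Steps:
f = 8 (f = 4 - 1*(-4) = 4 + 4 = 8)
y(W, J) = -160 (y(W, J) = -20*8 = -160)
422 + y(158, -105) = 422 - 160 = 262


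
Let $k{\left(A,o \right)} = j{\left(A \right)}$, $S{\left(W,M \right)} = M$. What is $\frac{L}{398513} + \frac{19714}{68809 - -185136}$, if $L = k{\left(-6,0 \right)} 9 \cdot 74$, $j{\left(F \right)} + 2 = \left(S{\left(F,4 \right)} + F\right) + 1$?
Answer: $\frac{7348903172}{101200383785} \approx 0.072617$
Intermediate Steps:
$j{\left(F \right)} = 3 + F$ ($j{\left(F \right)} = -2 + \left(\left(4 + F\right) + 1\right) = -2 + \left(5 + F\right) = 3 + F$)
$k{\left(A,o \right)} = 3 + A$
$L = -1998$ ($L = \left(3 - 6\right) 9 \cdot 74 = \left(-3\right) 9 \cdot 74 = \left(-27\right) 74 = -1998$)
$\frac{L}{398513} + \frac{19714}{68809 - -185136} = - \frac{1998}{398513} + \frac{19714}{68809 - -185136} = \left(-1998\right) \frac{1}{398513} + \frac{19714}{68809 + 185136} = - \frac{1998}{398513} + \frac{19714}{253945} = \frac{7348903172}{101200383785}$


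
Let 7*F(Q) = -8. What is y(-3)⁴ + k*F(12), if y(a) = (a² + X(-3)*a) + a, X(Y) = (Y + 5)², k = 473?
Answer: 5288/7 ≈ 755.43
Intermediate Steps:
X(Y) = (5 + Y)²
y(a) = a² + 5*a (y(a) = (a² + (5 - 3)²*a) + a = (a² + 2²*a) + a = (a² + 4*a) + a = a² + 5*a)
F(Q) = -8/7 (F(Q) = (⅐)*(-8) = -8/7)
y(-3)⁴ + k*F(12) = (-3*(5 - 3))⁴ + 473*(-8/7) = (-3*2)⁴ - 3784/7 = (-6)⁴ - 3784/7 = 1296 - 3784/7 = 5288/7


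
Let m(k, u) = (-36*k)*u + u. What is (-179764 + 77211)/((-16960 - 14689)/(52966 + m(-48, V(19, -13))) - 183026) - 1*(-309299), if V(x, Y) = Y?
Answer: 156907986454814/507301033 ≈ 3.0930e+5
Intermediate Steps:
m(k, u) = u - 36*k*u (m(k, u) = -36*k*u + u = u - 36*k*u)
(-179764 + 77211)/((-16960 - 14689)/(52966 + m(-48, V(19, -13))) - 183026) - 1*(-309299) = (-179764 + 77211)/((-16960 - 14689)/(52966 - 13*(1 - 36*(-48))) - 183026) - 1*(-309299) = -102553/(-31649/(52966 - 13*(1 + 1728)) - 183026) + 309299 = -102553/(-31649/(52966 - 13*1729) - 183026) + 309299 = -102553/(-31649/(52966 - 22477) - 183026) + 309299 = -102553/(-31649/30489 - 183026) + 309299 = -102553/(-5580311363/30489) + 309299 = -102553*(-30489/5580311363) + 309299 = 284248947/507301033 + 309299 = 156907986454814/507301033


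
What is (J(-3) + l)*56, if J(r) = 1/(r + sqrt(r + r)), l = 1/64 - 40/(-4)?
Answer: 21987/40 - 56*I*sqrt(6)/15 ≈ 549.67 - 9.1448*I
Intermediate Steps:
l = 641/64 (l = 1*(1/64) - 40*(-1/4) = 1/64 + 10 = 641/64 ≈ 10.016)
J(r) = 1/(r + sqrt(2)*sqrt(r)) (J(r) = 1/(r + sqrt(2*r)) = 1/(r + sqrt(2)*sqrt(r)))
(J(-3) + l)*56 = (1/(-3 + sqrt(2)*sqrt(-3)) + 641/64)*56 = (1/(-3 + sqrt(2)*(I*sqrt(3))) + 641/64)*56 = (1/(-3 + I*sqrt(6)) + 641/64)*56 = (641/64 + 1/(-3 + I*sqrt(6)))*56 = 4487/8 + 56/(-3 + I*sqrt(6))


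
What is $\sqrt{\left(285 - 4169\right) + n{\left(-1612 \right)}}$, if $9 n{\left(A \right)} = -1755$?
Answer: $i \sqrt{4079} \approx 63.867 i$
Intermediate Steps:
$n{\left(A \right)} = -195$ ($n{\left(A \right)} = \frac{1}{9} \left(-1755\right) = -195$)
$\sqrt{\left(285 - 4169\right) + n{\left(-1612 \right)}} = \sqrt{\left(285 - 4169\right) - 195} = \sqrt{-3884 - 195} = \sqrt{-4079} = i \sqrt{4079}$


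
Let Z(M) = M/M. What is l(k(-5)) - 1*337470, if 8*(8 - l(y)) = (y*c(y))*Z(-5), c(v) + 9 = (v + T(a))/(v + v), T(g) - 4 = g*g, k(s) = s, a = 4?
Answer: -5399497/16 ≈ -3.3747e+5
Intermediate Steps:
T(g) = 4 + g**2 (T(g) = 4 + g*g = 4 + g**2)
Z(M) = 1
c(v) = -9 + (20 + v)/(2*v) (c(v) = -9 + (v + (4 + 4**2))/(v + v) = -9 + (v + (4 + 16))/((2*v)) = -9 + (v + 20)*(1/(2*v)) = -9 + (20 + v)*(1/(2*v)) = -9 + (20 + v)/(2*v))
l(y) = 8 - y*(-17/2 + 10/y)/8
l(k(-5)) - 1*337470 = (27/4 + (17/16)*(-5)) - 1*337470 = (27/4 - 85/16) - 337470 = 23/16 - 337470 = -5399497/16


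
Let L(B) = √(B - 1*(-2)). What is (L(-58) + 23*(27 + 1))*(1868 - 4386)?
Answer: -1621592 - 5036*I*√14 ≈ -1.6216e+6 - 18843.0*I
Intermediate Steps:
L(B) = √(2 + B) (L(B) = √(B + 2) = √(2 + B))
(L(-58) + 23*(27 + 1))*(1868 - 4386) = (√(2 - 58) + 23*(27 + 1))*(1868 - 4386) = (√(-56) + 23*28)*(-2518) = (2*I*√14 + 644)*(-2518) = (644 + 2*I*√14)*(-2518) = -1621592 - 5036*I*√14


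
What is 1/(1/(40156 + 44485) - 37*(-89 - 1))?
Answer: 84641/281854531 ≈ 0.00030030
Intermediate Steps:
1/(1/(40156 + 44485) - 37*(-89 - 1)) = 1/(1/84641 - 37*(-90)) = 1/(1/84641 + 3330) = 1/(281854531/84641) = 84641/281854531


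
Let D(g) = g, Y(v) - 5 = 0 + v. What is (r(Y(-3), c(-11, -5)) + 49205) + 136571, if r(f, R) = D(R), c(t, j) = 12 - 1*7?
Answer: 185781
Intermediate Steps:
Y(v) = 5 + v (Y(v) = 5 + (0 + v) = 5 + v)
c(t, j) = 5 (c(t, j) = 12 - 7 = 5)
r(f, R) = R
(r(Y(-3), c(-11, -5)) + 49205) + 136571 = (5 + 49205) + 136571 = 49210 + 136571 = 185781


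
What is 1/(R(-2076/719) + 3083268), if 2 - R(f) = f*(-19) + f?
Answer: 719/2216833762 ≈ 3.2434e-7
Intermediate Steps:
R(f) = 2 + 18*f (R(f) = 2 - (f*(-19) + f) = 2 - (-19*f + f) = 2 - (-18)*f = 2 + 18*f)
1/(R(-2076/719) + 3083268) = 1/((2 + 18*(-2076/719)) + 3083268) = 1/((2 - 37368/719) + 3083268) = 1/(-35930/719 + 3083268) = 1/(2216833762/719) = 719/2216833762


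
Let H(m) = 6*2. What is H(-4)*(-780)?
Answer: -9360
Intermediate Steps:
H(m) = 12
H(-4)*(-780) = 12*(-780) = -9360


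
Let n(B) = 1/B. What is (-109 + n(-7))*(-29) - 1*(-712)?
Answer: 27140/7 ≈ 3877.1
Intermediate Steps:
(-109 + n(-7))*(-29) - 1*(-712) = (-109 + 1/(-7))*(-29) - 1*(-712) = (-109 - ⅐)*(-29) + 712 = -764/7*(-29) + 712 = 22156/7 + 712 = 27140/7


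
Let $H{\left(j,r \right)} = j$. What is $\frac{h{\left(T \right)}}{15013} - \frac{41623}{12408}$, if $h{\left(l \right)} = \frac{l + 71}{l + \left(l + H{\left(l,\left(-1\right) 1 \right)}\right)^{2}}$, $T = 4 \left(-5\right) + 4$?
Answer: $- \frac{26245187723}{7823814768} \approx -3.3545$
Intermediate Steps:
$T = -16$ ($T = -20 + 4 = -16$)
$h{\left(l \right)} = \frac{71 + l}{l + 4 l^{2}}$ ($h{\left(l \right)} = \frac{l + 71}{l + \left(l + l\right)^{2}} = \frac{71 + l}{l + \left(2 l\right)^{2}} = \frac{71 + l}{l + 4 l^{2}}$)
$\frac{h{\left(T \right)}}{15013} - \frac{41623}{12408} = \frac{\frac{1}{-16} \frac{1}{1 + 4 \left(-16\right)} \left(71 - 16\right)}{15013} - \frac{41623}{12408} = \left(- \frac{1}{16}\right) \frac{1}{1 - 64} \cdot 55 \cdot \frac{1}{15013} - \frac{41623}{12408} = \left(- \frac{1}{16}\right) \frac{1}{-63} \cdot 55 \cdot \frac{1}{15013} - \frac{41623}{12408} = \left(- \frac{1}{16}\right) \left(- \frac{1}{63}\right) 55 \cdot \frac{1}{15013} - \frac{41623}{12408} = \frac{55}{1008} \cdot \frac{1}{15013} - \frac{41623}{12408} = \frac{55}{15133104} - \frac{41623}{12408} = - \frac{26245187723}{7823814768}$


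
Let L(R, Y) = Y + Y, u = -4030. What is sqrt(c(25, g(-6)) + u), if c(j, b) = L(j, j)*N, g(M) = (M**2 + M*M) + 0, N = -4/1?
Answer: 3*I*sqrt(470) ≈ 65.038*I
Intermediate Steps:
L(R, Y) = 2*Y
N = -4 (N = -4*1 = -4)
g(M) = 2*M**2 (g(M) = (M**2 + M**2) + 0 = 2*M**2 + 0 = 2*M**2)
c(j, b) = -8*j (c(j, b) = (2*j)*(-4) = -8*j)
sqrt(c(25, g(-6)) + u) = sqrt(-8*25 - 4030) = sqrt(-200 - 4030) = sqrt(-4230) = 3*I*sqrt(470)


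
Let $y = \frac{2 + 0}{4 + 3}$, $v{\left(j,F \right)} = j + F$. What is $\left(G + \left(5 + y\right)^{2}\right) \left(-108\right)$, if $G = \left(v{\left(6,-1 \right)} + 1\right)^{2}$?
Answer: $- \frac{338364}{49} \approx -6905.4$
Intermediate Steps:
$v{\left(j,F \right)} = F + j$
$y = \frac{2}{7} \approx 0.28571$
$G = 36$ ($G = \left(\left(-1 + 6\right) + 1\right)^{2} = \left(5 + 1\right)^{2} = 6^{2} = 36$)
$\left(G + \left(5 + y\right)^{2}\right) \left(-108\right) = \left(36 + \left(5 + \frac{2}{7}\right)^{2}\right) \left(-108\right) = \left(36 + \left(\frac{37}{7}\right)^{2}\right) \left(-108\right) = \left(36 + \frac{1369}{49}\right) \left(-108\right) = \frac{3133}{49} \left(-108\right) = - \frac{338364}{49}$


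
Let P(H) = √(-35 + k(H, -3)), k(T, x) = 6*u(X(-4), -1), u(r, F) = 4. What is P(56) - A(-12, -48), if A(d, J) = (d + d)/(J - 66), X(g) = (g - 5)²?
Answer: -4/19 + I*√11 ≈ -0.21053 + 3.3166*I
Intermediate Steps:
X(g) = (-5 + g)²
k(T, x) = 24 (k(T, x) = 6*4 = 24)
A(d, J) = 2*d/(-66 + J) (A(d, J) = (2*d)/(-66 + J) = 2*d/(-66 + J))
P(H) = I*√11 (P(H) = √(-35 + 24) = √(-11) = I*√11)
P(56) - A(-12, -48) = I*√11 - 2*(-12)/(-66 - 48) = I*√11 - 2*(-12)/(-114) = I*√11 - 2*(-12)*(-1)/114 = I*√11 - 1*4/19 = I*√11 - 4/19 = -4/19 + I*√11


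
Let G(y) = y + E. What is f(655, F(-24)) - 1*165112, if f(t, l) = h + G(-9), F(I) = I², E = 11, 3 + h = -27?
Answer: -165140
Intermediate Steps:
h = -30 (h = -3 - 27 = -30)
G(y) = 11 + y (G(y) = y + 11 = 11 + y)
f(t, l) = -28 (f(t, l) = -30 + (11 - 9) = -30 + 2 = -28)
f(655, F(-24)) - 1*165112 = -28 - 1*165112 = -28 - 165112 = -165140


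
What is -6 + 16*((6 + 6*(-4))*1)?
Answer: -294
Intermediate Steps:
-6 + 16*((6 + 6*(-4))*1) = -6 + 16*((6 - 24)*1) = -6 + 16*(-18*1) = -6 + 16*(-18) = -6 - 288 = -294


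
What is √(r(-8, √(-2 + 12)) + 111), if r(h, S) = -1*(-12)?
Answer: √123 ≈ 11.091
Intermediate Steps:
r(h, S) = 12
√(r(-8, √(-2 + 12)) + 111) = √(12 + 111) = √123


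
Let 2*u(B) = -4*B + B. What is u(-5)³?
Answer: 3375/8 ≈ 421.88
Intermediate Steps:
u(B) = -3*B/2 (u(B) = (-4*B + B)/2 = (-3*B)/2 = -3*B/2)
u(-5)³ = (-3/2*(-5))³ = (15/2)³ = 3375/8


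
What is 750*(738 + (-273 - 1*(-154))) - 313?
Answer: 463937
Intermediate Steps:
750*(738 + (-273 - 1*(-154))) - 313 = 750*(738 + (-273 + 154)) - 313 = 750*(738 - 119) - 313 = 750*619 - 313 = 464250 - 313 = 463937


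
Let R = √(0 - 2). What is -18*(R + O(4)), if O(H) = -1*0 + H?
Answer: -72 - 18*I*√2 ≈ -72.0 - 25.456*I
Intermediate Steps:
O(H) = H (O(H) = 0 + H = H)
R = I*√2 (R = √(-2) = I*√2 ≈ 1.4142*I)
-18*(R + O(4)) = -18*(I*√2 + 4) = -18*(4 + I*√2) = -72 - 18*I*√2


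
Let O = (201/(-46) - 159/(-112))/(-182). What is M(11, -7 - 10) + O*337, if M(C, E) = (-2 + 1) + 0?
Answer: 2092031/468832 ≈ 4.4622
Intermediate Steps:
O = 7599/468832 (O = (201*(-1/46) - 159*(-1/112))*(-1/182) = (-201/46 + 159/112)*(-1/182) = -7599/2576*(-1/182) = 7599/468832 ≈ 0.016208)
M(C, E) = -1 (M(C, E) = -1 + 0 = -1)
M(11, -7 - 10) + O*337 = -1 + (7599/468832)*337 = -1 + 2560863/468832 = 2092031/468832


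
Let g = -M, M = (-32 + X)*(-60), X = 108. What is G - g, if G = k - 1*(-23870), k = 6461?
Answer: 25771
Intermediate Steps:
M = -4560 (M = (-32 + 108)*(-60) = 76*(-60) = -4560)
g = 4560 (g = -1*(-4560) = 4560)
G = 30331 (G = 6461 - 1*(-23870) = 6461 + 23870 = 30331)
G - g = 30331 - 1*4560 = 30331 - 4560 = 25771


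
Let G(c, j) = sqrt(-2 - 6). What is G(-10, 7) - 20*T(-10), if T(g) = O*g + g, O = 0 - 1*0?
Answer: 200 + 2*I*sqrt(2) ≈ 200.0 + 2.8284*I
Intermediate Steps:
O = 0 (O = 0 + 0 = 0)
G(c, j) = 2*I*sqrt(2) (G(c, j) = sqrt(-8) = 2*I*sqrt(2))
T(g) = g (T(g) = 0*g + g = 0 + g = g)
G(-10, 7) - 20*T(-10) = 2*I*sqrt(2) - 20*(-10) = 2*I*sqrt(2) + 200 = 200 + 2*I*sqrt(2)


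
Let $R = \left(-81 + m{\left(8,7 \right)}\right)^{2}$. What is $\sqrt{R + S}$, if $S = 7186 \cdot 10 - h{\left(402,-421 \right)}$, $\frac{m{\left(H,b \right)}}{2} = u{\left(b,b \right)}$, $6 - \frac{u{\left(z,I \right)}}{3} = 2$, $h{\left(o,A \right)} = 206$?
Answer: $\sqrt{74903} \approx 273.68$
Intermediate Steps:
$u{\left(z,I \right)} = 12$ ($u{\left(z,I \right)} = 18 - 6 = 12$)
$m{\left(H,b \right)} = 24$ ($m{\left(H,b \right)} = 2 \cdot 12 = 24$)
$R = 3249$ ($R = \left(-81 + 24\right)^{2} = \left(-57\right)^{2} = 3249$)
$S = 71654$ ($S = 7186 \cdot 10 - 206 = 71860 - 206 = 71654$)
$\sqrt{R + S} = \sqrt{3249 + 71654} = \sqrt{74903}$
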